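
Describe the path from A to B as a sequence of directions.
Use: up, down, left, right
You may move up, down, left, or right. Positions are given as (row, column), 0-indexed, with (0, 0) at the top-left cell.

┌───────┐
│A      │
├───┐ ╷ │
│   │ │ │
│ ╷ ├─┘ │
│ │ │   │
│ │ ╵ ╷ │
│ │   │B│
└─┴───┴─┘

Finding the path and converting it to directions:
Path through cells: (0,0) → (0,1) → (0,2) → (0,3) → (1,3) → (2,3) → (3,3)
Directions: right, right, right, down, down, down

Solution:

┌───────┐
│A → → ↓│
├───┐ ╷ │
│   │ │↓│
│ ╷ ├─┘ │
│ │ │  ↓│
│ │ ╵ ╷ │
│ │   │B│
└─┴───┴─┘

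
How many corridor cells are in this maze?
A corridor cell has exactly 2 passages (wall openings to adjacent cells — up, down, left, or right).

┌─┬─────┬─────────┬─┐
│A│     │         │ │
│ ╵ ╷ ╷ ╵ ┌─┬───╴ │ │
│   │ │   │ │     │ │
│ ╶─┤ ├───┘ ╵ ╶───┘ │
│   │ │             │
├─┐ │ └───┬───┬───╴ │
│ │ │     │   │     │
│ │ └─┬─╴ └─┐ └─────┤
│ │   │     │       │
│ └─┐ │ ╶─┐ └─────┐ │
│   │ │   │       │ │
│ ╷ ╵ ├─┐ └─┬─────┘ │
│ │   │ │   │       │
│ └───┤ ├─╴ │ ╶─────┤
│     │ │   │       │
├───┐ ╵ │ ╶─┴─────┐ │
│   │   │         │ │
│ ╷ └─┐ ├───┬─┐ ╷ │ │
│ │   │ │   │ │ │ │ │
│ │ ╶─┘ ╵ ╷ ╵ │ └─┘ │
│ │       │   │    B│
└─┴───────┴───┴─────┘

Counting cells with exactly 2 passages:
Total corridor cells: 86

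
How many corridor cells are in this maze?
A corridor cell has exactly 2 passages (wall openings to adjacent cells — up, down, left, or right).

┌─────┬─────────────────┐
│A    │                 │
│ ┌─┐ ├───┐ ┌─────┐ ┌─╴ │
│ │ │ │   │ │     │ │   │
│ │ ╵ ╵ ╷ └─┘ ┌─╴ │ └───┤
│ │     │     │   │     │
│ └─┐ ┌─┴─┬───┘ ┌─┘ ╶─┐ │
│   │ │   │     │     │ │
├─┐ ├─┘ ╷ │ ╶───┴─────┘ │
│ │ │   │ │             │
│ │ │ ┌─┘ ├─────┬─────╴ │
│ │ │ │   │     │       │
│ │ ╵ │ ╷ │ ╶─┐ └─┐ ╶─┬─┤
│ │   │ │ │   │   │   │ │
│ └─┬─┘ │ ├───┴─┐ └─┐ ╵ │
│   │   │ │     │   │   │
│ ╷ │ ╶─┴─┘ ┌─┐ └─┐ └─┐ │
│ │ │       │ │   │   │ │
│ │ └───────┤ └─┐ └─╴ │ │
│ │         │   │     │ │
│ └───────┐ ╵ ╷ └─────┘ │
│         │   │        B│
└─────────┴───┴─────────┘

Counting cells with exactly 2 passages:
Total corridor cells: 107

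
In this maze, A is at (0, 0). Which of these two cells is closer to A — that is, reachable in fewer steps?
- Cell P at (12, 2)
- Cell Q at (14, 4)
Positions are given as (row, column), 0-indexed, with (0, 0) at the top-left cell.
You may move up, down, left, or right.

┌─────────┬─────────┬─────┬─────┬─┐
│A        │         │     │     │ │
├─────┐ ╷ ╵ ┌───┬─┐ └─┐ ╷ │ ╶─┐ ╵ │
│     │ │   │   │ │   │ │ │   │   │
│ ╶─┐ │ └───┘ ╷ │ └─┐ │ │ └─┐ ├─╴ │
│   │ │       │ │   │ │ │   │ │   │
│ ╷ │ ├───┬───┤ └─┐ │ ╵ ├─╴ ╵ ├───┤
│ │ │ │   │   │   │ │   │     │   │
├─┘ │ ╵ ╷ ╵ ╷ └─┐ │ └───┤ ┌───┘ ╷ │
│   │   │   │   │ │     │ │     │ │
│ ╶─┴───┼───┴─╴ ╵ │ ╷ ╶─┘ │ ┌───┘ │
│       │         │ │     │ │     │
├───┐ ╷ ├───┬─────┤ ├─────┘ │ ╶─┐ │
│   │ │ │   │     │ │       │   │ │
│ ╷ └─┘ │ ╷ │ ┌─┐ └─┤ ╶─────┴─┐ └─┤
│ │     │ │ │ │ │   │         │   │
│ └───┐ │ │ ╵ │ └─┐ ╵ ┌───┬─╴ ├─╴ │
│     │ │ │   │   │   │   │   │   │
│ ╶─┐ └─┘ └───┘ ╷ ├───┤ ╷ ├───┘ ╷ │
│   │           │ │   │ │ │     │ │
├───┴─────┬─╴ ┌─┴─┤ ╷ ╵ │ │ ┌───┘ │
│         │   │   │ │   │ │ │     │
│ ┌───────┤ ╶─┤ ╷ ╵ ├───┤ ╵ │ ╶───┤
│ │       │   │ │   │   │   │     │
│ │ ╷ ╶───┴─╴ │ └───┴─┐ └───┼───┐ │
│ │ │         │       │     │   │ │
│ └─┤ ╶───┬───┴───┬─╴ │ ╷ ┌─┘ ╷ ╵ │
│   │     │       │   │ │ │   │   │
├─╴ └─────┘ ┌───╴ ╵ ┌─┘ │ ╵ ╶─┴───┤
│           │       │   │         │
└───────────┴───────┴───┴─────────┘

Shortest path A → P at (12, 2): 64 steps
Shortest path A → Q at (14, 4): 124 steps

P is closer (64 steps vs 124 steps).

Path to P:

┌─────────┬─────────┬─────┬─────┬─┐
│A → → ↓  │         │     │     │ │
├─────┐ ╷ ╵ ┌───┬─┐ └─┐ ╷ │ ╶─┐ ╵ │
│↓ ← ↰│↓│   │↱ ↓│ │   │ │ │   │   │
│ ╶─┐ │ └───┘ ╷ │ └─┐ │ │ └─┐ ├─╴ │
│↳ ↓│↑│↳ → → ↑│↓│   │ │ │   │ │   │
│ ╷ │ ├───┬───┤ └─┐ │ ╵ ├─╴ ╵ ├───┤
│ │↓│↑│↓ ↰│↓ ↰│↳ ↓│ │   │     │   │
├─┘ │ ╵ ╷ ╵ ╷ └─┐ │ └───┤ ┌───┘ ╷ │
│↓ ↲│↑ ↲│↑ ↲│↑ ↰│↓│     │ │     │ │
│ ╶─┴───┼───┴─╴ ╵ │ ╷ ╶─┘ │ ┌───┘ │
│↳ → → ↓│      ↑ ↲│ │     │ │     │
├───┐ ╷ ├───┬─────┤ ├─────┘ │ ╶─┐ │
│↓ ↰│ │↓│   │     │ │       │   │ │
│ ╷ └─┘ │ ╷ │ ┌─┐ └─┤ ╶─────┴─┐ └─┤
│↓│↑ ← ↲│ │ │ │ │   │         │   │
│ └───┐ │ │ ╵ │ └─┐ ╵ ┌───┬─╴ ├─╴ │
│↳ → ↓│ │ │   │   │   │   │   │   │
│ ╶─┐ └─┘ └───┘ ╷ ├───┤ ╷ ├───┘ ╷ │
│   │↳ → → → ↓  │ │   │ │ │     │ │
├───┴─────┬─╴ ┌─┴─┤ ╷ ╵ │ │ ┌───┘ │
│         │↓ ↲│   │ │   │ │ │     │
│ ┌───────┤ ╶─┤ ╷ ╵ ├───┤ ╵ │ ╶───┤
│ │       │↳ ↓│ │   │   │   │     │
│ │ ╷ ╶───┴─╴ │ └───┴─┐ └───┼───┐ │
│ │ │P ← ← ← ↲│       │     │   │ │
│ └─┤ ╶───┬───┴───┬─╴ │ ╷ ┌─┘ ╷ ╵ │
│   │     │       │   │ │ │   │   │
├─╴ └─────┘ ┌───╴ ╵ ┌─┘ │ ╵ ╶─┴───┤
│           │       │   │         │
└───────────┴───────┴───┴─────────┘

Path to Q:

┌─────────┬─────────┬─────┬─────┬─┐
│A → → ↓  │         │     │     │ │
├─────┐ ╷ ╵ ┌───┬─┐ └─┐ ╷ │ ╶─┐ ╵ │
│↓ ← ↰│↓│   │↱ ↓│ │   │ │ │   │   │
│ ╶─┐ │ └───┘ ╷ │ └─┐ │ │ └─┐ ├─╴ │
│↳ ↓│↑│↳ → → ↑│↓│   │ │ │   │ │   │
│ ╷ │ ├───┬───┤ └─┐ │ ╵ ├─╴ ╵ ├───┤
│ │↓│↑│↓ ↰│↓ ↰│↳ ↓│ │   │     │↱ ↓│
├─┘ │ ╵ ╷ ╵ ╷ └─┐ │ └───┤ ┌───┘ ╷ │
│↓ ↲│↑ ↲│↑ ↲│↑ ↰│↓│     │ │↱ → ↑│↓│
│ ╶─┴───┼───┴─╴ ╵ │ ╷ ╶─┘ │ ┌───┘ │
│↳ → → ↓│      ↑ ↲│ │     │↑│↓ ← ↲│
├───┐ ╷ ├───┬─────┤ ├─────┘ │ ╶─┐ │
│↓ ↰│ │↓│↱ ↓│↱ → ↓│ │↱ → → ↑│↳ ↓│ │
│ ╷ └─┘ │ ╷ │ ┌─┐ └─┤ ╶─────┴─┐ └─┤
│↓│↑ ← ↲│↑│↓│↑│ │↳ ↓│↑        │↳ ↓│
│ └───┐ │ │ ╵ │ └─┐ ╵ ┌───┬─╴ ├─╴ │
│↳ → ↓│ │↑│↳ ↑│   │↳ ↑│↓ ↰│   │↓ ↲│
│ ╶─┐ └─┘ └───┘ ╷ ├───┤ ╷ ├───┘ ╷ │
│   │↳ → ↑      │ │↓ ↰│↓│↑│↓ ← ↲│ │
├───┴─────┬─╴ ┌─┴─┤ ╷ ╵ │ │ ┌───┘ │
│         │   │↓ ↰│↓│↑ ↲│↑│↓│     │
│ ┌───────┤ ╶─┤ ╷ ╵ ├───┤ ╵ │ ╶───┤
│ │       │   │↓│↑ ↲│   │↑ ↲│     │
│ │ ╷ ╶───┴─╴ │ └───┴─┐ └───┼───┐ │
│ │ │         │↳ → → ↓│     │   │ │
│ └─┤ ╶───┬───┴───┬─╴ │ ╷ ┌─┘ ╷ ╵ │
│   │     │↓ ← ← ↰│↓ ↲│ │ │   │   │
├─╴ └─────┘ ┌───╴ ╵ ┌─┘ │ ╵ ╶─┴───┤
│        Q ↲│    ↑ ↲│   │         │
└───────────┴───────┴───┴─────────┘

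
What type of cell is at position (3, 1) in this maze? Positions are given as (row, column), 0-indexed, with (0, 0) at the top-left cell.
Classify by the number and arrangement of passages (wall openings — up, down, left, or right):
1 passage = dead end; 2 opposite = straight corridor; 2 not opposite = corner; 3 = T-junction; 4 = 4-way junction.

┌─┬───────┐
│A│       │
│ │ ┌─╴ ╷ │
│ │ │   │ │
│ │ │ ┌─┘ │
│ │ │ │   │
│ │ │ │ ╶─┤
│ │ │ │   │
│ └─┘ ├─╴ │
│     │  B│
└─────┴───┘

Checking cell at (3, 1):
Number of passages: 1
Cell type: dead end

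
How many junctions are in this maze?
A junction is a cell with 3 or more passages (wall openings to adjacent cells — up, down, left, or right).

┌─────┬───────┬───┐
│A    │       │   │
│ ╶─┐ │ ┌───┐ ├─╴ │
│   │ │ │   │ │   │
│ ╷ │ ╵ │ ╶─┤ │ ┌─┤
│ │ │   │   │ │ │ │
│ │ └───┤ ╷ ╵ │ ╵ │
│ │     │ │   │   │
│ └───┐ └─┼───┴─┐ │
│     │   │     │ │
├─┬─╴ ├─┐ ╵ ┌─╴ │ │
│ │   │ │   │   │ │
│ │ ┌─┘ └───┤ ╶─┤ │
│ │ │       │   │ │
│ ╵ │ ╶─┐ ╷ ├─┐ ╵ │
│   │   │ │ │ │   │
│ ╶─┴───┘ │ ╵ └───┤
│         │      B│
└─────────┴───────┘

Checking each cell for number of passages:

Junctions found (3+ passages):
  (1, 0): 3 passages
  (2, 4): 3 passages
  (3, 8): 3 passages
  (6, 3): 3 passages
  (6, 4): 3 passages
  (7, 0): 3 passages
  (8, 6): 3 passages
Total junctions: 7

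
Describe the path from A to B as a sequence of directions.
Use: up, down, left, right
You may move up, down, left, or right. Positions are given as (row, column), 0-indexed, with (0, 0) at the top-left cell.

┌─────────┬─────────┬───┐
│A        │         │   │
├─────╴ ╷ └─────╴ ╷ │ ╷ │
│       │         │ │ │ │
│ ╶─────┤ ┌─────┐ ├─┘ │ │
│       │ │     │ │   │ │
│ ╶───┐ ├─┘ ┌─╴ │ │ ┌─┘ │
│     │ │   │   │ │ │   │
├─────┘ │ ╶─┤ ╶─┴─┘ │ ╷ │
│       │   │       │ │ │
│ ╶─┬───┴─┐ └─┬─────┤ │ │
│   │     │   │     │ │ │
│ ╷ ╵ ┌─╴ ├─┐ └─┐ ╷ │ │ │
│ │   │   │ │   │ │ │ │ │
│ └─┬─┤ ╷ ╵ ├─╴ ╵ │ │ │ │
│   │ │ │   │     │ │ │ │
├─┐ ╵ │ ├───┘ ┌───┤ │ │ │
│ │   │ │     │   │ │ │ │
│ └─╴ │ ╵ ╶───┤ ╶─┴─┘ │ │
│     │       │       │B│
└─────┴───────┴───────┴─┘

Finding the path and converting it to directions:
Path through cells: (0,0) → (0,1) → (0,2) → (0,3) → (1,3) → (1,2) → (1,1) → (1,0) → (2,0) → (2,1) → (2,2) → (2,3) → (3,3) → (4,3) → (4,2) → (4,1) → (4,0) → (5,0) → (5,1) → (6,1) → (6,2) → (5,2) → (5,3) → (5,4) → (6,4) → (6,3) → (7,3) → (8,3) → (9,3) → (9,4) → (8,4) → (8,5) → (8,6) → (7,6) → (7,7) → (6,7) → (6,6) → (5,6) → (5,5) → (4,5) → (4,4) → (3,4) → (3,5) → (2,5) → (2,6) → (2,7) → (3,7) → (3,6) → (4,6) → (4,7) → (4,8) → (4,9) → (3,9) → (2,9) → (2,10) → (1,10) → (0,10) → (0,11) → (1,11) → (2,11) → (3,11) → (4,11) → (5,11) → (6,11) → (7,11) → (8,11) → (9,11)
Directions: right, right, right, down, left, left, left, down, right, right, right, down, down, left, left, left, down, right, down, right, up, right, right, down, left, down, down, down, right, up, right, right, up, right, up, left, up, left, up, left, up, right, up, right, right, down, left, down, right, right, right, up, up, right, up, up, right, down, down, down, down, down, down, down, down, down

Solution:

┌─────────┬─────────┬───┐
│A → → ↓  │         │↱ ↓│
├─────╴ ╷ └─────╴ ╷ │ ╷ │
│↓ ← ← ↲│         │ │↑│↓│
│ ╶─────┤ ┌─────┐ ├─┘ │ │
│↳ → → ↓│ │↱ → ↓│ │↱ ↑│↓│
│ ╶───┐ ├─┘ ┌─╴ │ │ ┌─┘ │
│     │↓│↱ ↑│↓ ↲│ │↑│  ↓│
├─────┘ │ ╶─┤ ╶─┴─┘ │ ╷ │
│↓ ← ← ↲│↑ ↰│↳ → → ↑│ │↓│
│ ╶─┬───┴─┐ └─┬─────┤ │ │
│↳ ↓│↱ → ↓│↑ ↰│     │ │↓│
│ ╷ ╵ ┌─╴ ├─┐ └─┐ ╷ │ │ │
│ │↳ ↑│↓ ↲│ │↑ ↰│ │ │ │↓│
│ └─┬─┤ ╷ ╵ ├─╴ ╵ │ │ │ │
│   │ │↓│   │↱ ↑  │ │ │↓│
├─┐ ╵ │ ├───┘ ┌───┤ │ │ │
│ │   │↓│↱ → ↑│   │ │ │↓│
│ └─╴ │ ╵ ╶───┤ ╶─┴─┘ │ │
│     │↳ ↑    │       │B│
└─────┴───────┴───────┴─┘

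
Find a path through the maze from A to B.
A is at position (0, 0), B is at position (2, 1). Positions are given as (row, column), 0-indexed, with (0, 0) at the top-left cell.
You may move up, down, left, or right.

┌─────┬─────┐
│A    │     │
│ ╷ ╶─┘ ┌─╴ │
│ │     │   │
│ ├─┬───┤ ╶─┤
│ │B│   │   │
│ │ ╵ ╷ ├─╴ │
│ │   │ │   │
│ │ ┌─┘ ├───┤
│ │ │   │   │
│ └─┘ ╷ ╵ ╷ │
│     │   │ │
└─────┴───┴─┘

Finding the shortest path from (0, 0) to (2, 1):
Path length: 15 steps
Directions: down → down → down → down → down → right → right → up → right → up → up → left → down → left → up

Solution:

┌─────┬─────┐
│A    │     │
│ ╷ ╶─┘ ┌─╴ │
│↓│     │   │
│ ├─┬───┤ ╶─┤
│↓│B│↓ ↰│   │
│ │ ╵ ╷ ├─╴ │
│↓│↑ ↲│↑│   │
│ │ ┌─┘ ├───┤
│↓│ │↱ ↑│   │
│ └─┘ ╷ ╵ ╷ │
│↳ → ↑│   │ │
└─────┴───┴─┘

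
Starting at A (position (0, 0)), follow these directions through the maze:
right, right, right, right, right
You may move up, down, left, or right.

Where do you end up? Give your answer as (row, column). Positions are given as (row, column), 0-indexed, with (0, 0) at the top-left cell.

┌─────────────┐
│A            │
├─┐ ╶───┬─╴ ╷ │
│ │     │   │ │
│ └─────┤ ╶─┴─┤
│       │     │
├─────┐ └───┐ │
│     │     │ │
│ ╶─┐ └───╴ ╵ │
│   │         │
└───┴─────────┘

Following directions step by step:
Start: (0, 0)
  right: (0, 0) → (0, 1)
  right: (0, 1) → (0, 2)
  right: (0, 2) → (0, 3)
  right: (0, 3) → (0, 4)
  right: (0, 4) → (0, 5)
Final position: (0, 5)

Path taken:

┌─────────────┐
│A → → → → B  │
├─┐ ╶───┬─╴ ╷ │
│ │     │   │ │
│ └─────┤ ╶─┴─┤
│       │     │
├─────┐ └───┐ │
│     │     │ │
│ ╶─┐ └───╴ ╵ │
│   │         │
└───┴─────────┘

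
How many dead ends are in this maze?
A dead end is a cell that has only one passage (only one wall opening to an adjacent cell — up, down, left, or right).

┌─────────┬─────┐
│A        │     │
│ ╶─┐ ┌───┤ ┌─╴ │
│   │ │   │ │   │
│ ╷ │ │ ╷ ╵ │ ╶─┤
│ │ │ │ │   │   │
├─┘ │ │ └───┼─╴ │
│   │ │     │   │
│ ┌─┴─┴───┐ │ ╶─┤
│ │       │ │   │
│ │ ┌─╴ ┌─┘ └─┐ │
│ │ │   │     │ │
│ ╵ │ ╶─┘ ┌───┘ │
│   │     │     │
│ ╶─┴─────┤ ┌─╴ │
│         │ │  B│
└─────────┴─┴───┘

Checking each cell for number of passages:

Dead ends found at positions:
  (0, 4)
  (2, 0)
  (3, 2)
  (4, 4)
  (5, 6)
  (7, 4)
  (7, 5)
  (7, 6)
Total dead ends: 8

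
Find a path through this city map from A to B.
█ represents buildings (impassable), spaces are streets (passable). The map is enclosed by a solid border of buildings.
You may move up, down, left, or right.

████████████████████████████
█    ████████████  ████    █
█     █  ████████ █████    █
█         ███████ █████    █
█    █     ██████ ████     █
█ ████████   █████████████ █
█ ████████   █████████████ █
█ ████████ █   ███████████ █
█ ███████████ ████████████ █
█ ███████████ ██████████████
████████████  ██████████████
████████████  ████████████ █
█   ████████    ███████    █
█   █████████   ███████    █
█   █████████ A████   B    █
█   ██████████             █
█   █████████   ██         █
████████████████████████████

Finding the shortest path from A to B:
Movement: cardinal only
Path length: 10 steps
Directions: down → right → right → right → right → right → up → right → right → right

Solution:

████████████████████████████
█    ████████████  ████    █
█     █  ████████ █████    █
█         ███████ █████    █
█    █     ██████ ████     █
█ ████████   █████████████ █
█ ████████   █████████████ █
█ ████████ █   ███████████ █
█ ███████████ ████████████ █
█ ███████████ ██████████████
████████████  ██████████████
████████████  ████████████ █
█   ████████    ███████    █
█   █████████   ███████    █
█   █████████ A████↱→→B    █
█   ██████████↳→→→→↑       █
█   █████████   ██         █
████████████████████████████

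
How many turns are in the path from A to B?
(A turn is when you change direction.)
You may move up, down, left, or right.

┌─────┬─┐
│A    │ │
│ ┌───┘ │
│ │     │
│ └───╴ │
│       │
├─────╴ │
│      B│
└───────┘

Directions: down, down, right, right, right, down
Number of turns: 2

Solution:

┌─────┬─┐
│A    │ │
│ ┌───┘ │
│↓│     │
│ └───╴ │
│↳ → → ↓│
├─────╴ │
│      B│
└───────┘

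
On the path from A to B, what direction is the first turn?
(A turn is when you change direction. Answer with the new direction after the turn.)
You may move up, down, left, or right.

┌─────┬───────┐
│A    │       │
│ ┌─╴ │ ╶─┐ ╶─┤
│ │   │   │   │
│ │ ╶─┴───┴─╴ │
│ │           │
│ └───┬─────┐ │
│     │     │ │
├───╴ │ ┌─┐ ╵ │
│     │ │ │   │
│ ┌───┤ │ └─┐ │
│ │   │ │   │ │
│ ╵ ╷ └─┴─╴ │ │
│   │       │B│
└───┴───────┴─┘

Directions: right, right, down, left, down, right, right, right, right, right, down, down, down, down
First turn direction: down

Solution:

┌─────┬───────┐
│A → ↓│       │
│ ┌─╴ │ ╶─┐ ╶─┤
│ │↓ ↲│   │   │
│ │ ╶─┴───┴─╴ │
│ │↳ → → → → ↓│
│ └───┬─────┐ │
│     │     │↓│
├───╴ │ ┌─┐ ╵ │
│     │ │ │  ↓│
│ ┌───┤ │ └─┐ │
│ │   │ │   │↓│
│ ╵ ╷ └─┴─╴ │ │
│   │       │B│
└───┴───────┴─┘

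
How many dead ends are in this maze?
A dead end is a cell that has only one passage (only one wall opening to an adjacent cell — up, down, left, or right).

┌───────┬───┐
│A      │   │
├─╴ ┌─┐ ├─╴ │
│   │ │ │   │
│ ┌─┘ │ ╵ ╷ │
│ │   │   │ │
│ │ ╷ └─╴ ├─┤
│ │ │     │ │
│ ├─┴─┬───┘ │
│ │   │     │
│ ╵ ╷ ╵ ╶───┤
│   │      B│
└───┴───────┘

Checking each cell for number of passages:

Dead ends found at positions:
  (0, 0)
  (0, 4)
  (1, 2)
  (2, 5)
  (3, 1)
  (3, 5)
  (5, 5)
Total dead ends: 7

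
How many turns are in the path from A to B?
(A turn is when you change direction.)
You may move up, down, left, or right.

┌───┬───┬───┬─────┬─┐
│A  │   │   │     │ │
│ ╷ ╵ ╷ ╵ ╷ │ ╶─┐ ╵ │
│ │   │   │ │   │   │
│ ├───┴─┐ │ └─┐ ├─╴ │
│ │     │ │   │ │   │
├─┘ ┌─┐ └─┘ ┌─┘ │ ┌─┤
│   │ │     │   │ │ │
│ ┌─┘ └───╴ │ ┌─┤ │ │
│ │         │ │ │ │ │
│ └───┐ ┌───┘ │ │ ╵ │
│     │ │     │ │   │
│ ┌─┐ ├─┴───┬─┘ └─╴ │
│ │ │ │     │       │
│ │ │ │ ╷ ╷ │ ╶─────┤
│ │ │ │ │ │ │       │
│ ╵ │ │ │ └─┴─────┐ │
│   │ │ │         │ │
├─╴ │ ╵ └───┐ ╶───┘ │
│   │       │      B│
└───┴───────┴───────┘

Directions: right, down, right, up, right, down, right, up, right, down, down, down, left, left, up, left, left, down, left, down, down, right, right, down, down, down, down, right, up, up, up, right, down, down, right, right, down, right, right, right
Number of turns: 24

Solution:

┌───┬───┬───┬─────┬─┐
│A ↓│↱ ↓│↱ ↓│     │ │
│ ╷ ╵ ╷ ╵ ╷ │ ╶─┐ ╵ │
│ │↳ ↑│↳ ↑│↓│   │   │
│ ├───┴─┐ │ └─┐ ├─╴ │
│ │↓ ← ↰│ │↓  │ │   │
├─┘ ┌─┐ └─┘ ┌─┘ │ ┌─┤
│↓ ↲│ │↑ ← ↲│   │ │ │
│ ┌─┘ └───╴ │ ┌─┤ │ │
│↓│         │ │ │ │ │
│ └───┐ ┌───┘ │ │ ╵ │
│↳ → ↓│ │     │ │   │
│ ┌─┐ ├─┴───┬─┘ └─╴ │
│ │ │↓│↱ ↓  │       │
│ │ │ │ ╷ ╷ │ ╶─────┤
│ │ │↓│↑│↓│ │       │
│ ╵ │ │ │ └─┴─────┐ │
│   │↓│↑│↳ → ↓    │ │
├─╴ │ ╵ └───┐ ╶───┘ │
│   │↳ ↑    │↳ → → B│
└───┴───────┴───────┘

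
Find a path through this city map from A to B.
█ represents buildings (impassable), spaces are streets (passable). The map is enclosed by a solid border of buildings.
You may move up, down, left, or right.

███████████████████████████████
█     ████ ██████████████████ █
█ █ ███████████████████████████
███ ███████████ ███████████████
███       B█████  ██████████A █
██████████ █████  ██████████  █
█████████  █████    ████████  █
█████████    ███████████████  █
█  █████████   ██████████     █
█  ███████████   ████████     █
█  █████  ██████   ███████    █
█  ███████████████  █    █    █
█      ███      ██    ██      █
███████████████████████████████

Finding the shortest path from A to B:
Movement: cardinal only
Path length: 36 steps
Directions: down → down → down → down → down → down → down → down → left → left → left → left → up → left → left → left → down → left → left → up → left → up → left → left → up → left → left → up → left → left → up → left → left → up → up → up

Solution:

███████████████████████████████
█     ████ ██████████████████ █
█ █ ███████████████████████████
███ ███████████ ███████████████
███       B█████  ██████████A █
██████████↑█████  ██████████↓ █
█████████ ↑█████    ████████↓ █
█████████ ↑←↰███████████████↓ █
█  █████████↑←↰██████████   ↓ █
█  ███████████↑←↰████████   ↓ █
█  █████  ██████↑←↰███████  ↓ █
█  ███████████████↑↰█↓←←↰█  ↓ █
█      ███      ██ ↑←↲██↑←←←↲ █
███████████████████████████████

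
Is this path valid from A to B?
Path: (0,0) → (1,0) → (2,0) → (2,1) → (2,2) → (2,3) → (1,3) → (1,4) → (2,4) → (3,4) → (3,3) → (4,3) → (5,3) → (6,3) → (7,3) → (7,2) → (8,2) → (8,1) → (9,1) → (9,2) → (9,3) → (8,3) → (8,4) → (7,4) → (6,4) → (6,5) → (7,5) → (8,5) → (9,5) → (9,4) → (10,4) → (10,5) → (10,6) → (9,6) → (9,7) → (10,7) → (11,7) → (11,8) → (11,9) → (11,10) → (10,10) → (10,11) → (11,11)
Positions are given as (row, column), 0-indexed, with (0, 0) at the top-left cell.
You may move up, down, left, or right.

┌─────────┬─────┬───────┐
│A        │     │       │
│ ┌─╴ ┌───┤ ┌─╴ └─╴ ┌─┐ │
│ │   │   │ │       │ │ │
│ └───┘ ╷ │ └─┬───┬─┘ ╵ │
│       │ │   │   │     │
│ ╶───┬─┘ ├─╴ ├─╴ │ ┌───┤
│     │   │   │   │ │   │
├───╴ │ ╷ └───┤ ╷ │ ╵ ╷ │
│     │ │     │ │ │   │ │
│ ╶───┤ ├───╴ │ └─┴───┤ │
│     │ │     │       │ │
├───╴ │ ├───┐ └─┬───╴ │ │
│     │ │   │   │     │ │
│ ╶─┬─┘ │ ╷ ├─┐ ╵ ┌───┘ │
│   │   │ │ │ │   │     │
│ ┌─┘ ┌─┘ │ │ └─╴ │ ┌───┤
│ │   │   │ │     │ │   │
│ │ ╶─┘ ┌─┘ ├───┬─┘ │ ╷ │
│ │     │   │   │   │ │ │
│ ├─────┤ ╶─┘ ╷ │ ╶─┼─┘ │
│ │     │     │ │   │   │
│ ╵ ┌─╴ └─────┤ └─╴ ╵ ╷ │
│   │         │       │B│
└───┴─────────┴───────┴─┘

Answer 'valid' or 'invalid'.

Checking path validity:
Result: All consecutive moves are passable.

valid

Correct solution:

┌─────────┬─────┬───────┐
│A        │     │       │
│ ┌─╴ ┌───┤ ┌─╴ └─╴ ┌─┐ │
│↓│   │↱ ↓│ │       │ │ │
│ └───┘ ╷ │ └─┬───┬─┘ ╵ │
│↳ → → ↑│↓│   │   │     │
│ ╶───┬─┘ ├─╴ ├─╴ │ ┌───┤
│     │↓ ↲│   │   │ │   │
├───╴ │ ╷ └───┤ ╷ │ ╵ ╷ │
│     │↓│     │ │ │   │ │
│ ╶───┤ ├───╴ │ └─┴───┤ │
│     │↓│     │       │ │
├───╴ │ ├───┐ └─┬───╴ │ │
│     │↓│↱ ↓│   │     │ │
│ ╶─┬─┘ │ ╷ ├─┐ ╵ ┌───┘ │
│   │↓ ↲│↑│↓│ │   │     │
│ ┌─┘ ┌─┘ │ │ └─╴ │ ┌───┤
│ │↓ ↲│↱ ↑│↓│     │ │   │
│ │ ╶─┘ ┌─┘ ├───┬─┘ │ ╷ │
│ │↳ → ↑│↓ ↲│↱ ↓│   │ │ │
│ ├─────┤ ╶─┘ ╷ │ ╶─┼─┘ │
│ │     │↳ → ↑│↓│   │↱ ↓│
│ ╵ ┌─╴ └─────┤ └─╴ ╵ ╷ │
│   │         │↳ → → ↑│B│
└───┴─────────┴───────┴─┘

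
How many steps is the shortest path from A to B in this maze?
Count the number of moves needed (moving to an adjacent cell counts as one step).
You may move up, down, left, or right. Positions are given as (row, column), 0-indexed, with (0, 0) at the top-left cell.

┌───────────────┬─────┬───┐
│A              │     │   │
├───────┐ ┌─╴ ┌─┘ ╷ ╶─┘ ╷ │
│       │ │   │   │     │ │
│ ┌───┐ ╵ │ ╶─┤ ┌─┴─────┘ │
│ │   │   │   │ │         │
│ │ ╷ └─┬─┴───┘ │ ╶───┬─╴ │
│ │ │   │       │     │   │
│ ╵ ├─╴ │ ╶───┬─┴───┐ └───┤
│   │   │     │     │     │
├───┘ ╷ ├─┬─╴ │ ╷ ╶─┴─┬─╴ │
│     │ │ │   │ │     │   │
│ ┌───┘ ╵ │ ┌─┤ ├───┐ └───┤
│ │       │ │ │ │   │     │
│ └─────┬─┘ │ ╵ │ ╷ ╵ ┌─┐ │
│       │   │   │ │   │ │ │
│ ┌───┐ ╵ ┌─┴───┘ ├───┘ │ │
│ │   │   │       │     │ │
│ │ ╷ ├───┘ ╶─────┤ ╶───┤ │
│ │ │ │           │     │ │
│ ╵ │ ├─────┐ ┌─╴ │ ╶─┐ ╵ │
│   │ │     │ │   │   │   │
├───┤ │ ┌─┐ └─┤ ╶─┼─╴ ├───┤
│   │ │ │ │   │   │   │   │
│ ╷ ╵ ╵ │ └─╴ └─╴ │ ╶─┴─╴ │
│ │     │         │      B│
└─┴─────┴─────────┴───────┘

Using BFS to find shortest path:
Start: (0, 0), End: (12, 12)
Path found:
(0,0) → (0,1) → (0,2) → (0,3) → (0,4) → (1,4) → (2,4) → (2,3) → (1,3) → (1,2) → (1,1) → (1,0) → (2,0) → (3,0) → (4,0) → (4,1) → (3,1) → (2,1) → (2,2) → (3,2) → (3,3) → (4,3) → (4,2) → (5,2) → (5,1) → (5,0) → (6,0) → (7,0) → (8,0) → (9,0) → (10,0) → (10,1) → (9,1) → (8,1) → (8,2) → (9,2) → (10,2) → (11,2) → (12,2) → (12,3) → (11,3) → (10,3) → (10,4) → (10,5) → (11,5) → (11,6) → (12,6) → (12,7) → (12,8) → (11,8) → (11,7) → (10,7) → (10,8) → (9,8) → (9,7) → (9,6) → (9,5) → (8,5) → (8,6) → (8,7) → (8,8) → (7,8) → (6,8) → (6,9) → (7,9) → (7,10) → (6,10) → (6,11) → (6,12) → (7,12) → (8,12) → (9,12) → (10,12) → (10,11) → (9,11) → (9,10) → (9,9) → (10,9) → (10,10) → (11,10) → (11,9) → (12,9) → (12,10) → (12,11) → (12,12)
Number of steps: 84

Solution:

┌───────────────┬─────┬───┐
│A → → → ↓      │     │   │
├───────┐ ┌─╴ ┌─┘ ╷ ╶─┘ ╷ │
│↓ ← ← ↰│↓│   │   │     │ │
│ ┌───┐ ╵ │ ╶─┤ ┌─┴─────┘ │
│↓│↱ ↓│↑ ↲│   │ │         │
│ │ ╷ └─┬─┴───┘ │ ╶───┬─╴ │
│↓│↑│↳ ↓│       │     │   │
│ ╵ ├─╴ │ ╶───┬─┴───┐ └───┤
│↳ ↑│↓ ↲│     │     │     │
├───┘ ╷ ├─┬─╴ │ ╷ ╶─┴─┬─╴ │
│↓ ← ↲│ │ │   │ │     │   │
│ ┌───┘ ╵ │ ┌─┤ ├───┐ └───┤
│↓│       │ │ │ │↱ ↓│↱ → ↓│
│ └─────┬─┘ │ ╵ │ ╷ ╵ ┌─┐ │
│↓      │   │   │↑│↳ ↑│ │↓│
│ ┌───┐ ╵ ┌─┴───┘ ├───┘ │ │
│↓│↱ ↓│   │↱ → → ↑│     │↓│
│ │ ╷ ├───┘ ╶─────┤ ╶───┤ │
│↓│↑│↓│    ↑ ← ← ↰│↓ ← ↰│↓│
│ ╵ │ ├─────┐ ┌─╴ │ ╶─┐ ╵ │
│↳ ↑│↓│↱ → ↓│ │↱ ↑│↳ ↓│↑ ↲│
├───┤ │ ┌─┐ └─┤ ╶─┼─╴ ├───┤
│   │↓│↑│ │↳ ↓│↑ ↰│↓ ↲│   │
│ ╷ ╵ ╵ │ └─╴ └─╴ │ ╶─┴─╴ │
│ │  ↳ ↑│    ↳ → ↑│↳ → → B│
└─┴─────┴─────────┴───────┘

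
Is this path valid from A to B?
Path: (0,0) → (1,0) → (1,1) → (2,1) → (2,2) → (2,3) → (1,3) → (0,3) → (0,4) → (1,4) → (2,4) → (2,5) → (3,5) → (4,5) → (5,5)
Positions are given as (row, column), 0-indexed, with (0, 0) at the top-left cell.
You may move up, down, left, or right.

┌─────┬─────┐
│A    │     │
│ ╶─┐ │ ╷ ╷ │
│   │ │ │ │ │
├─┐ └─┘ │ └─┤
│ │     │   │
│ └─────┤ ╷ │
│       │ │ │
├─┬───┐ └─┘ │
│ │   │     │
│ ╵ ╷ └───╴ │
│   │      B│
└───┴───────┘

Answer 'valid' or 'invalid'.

Checking path validity:
Result: All consecutive moves are passable.

valid

Correct solution:

┌─────┬─────┐
│A    │↱ ↓  │
│ ╶─┐ │ ╷ ╷ │
│↳ ↓│ │↑│↓│ │
├─┐ └─┘ │ └─┤
│ │↳ → ↑│↳ ↓│
│ └─────┤ ╷ │
│       │ │↓│
├─┬───┐ └─┘ │
│ │   │    ↓│
│ ╵ ╷ └───╴ │
│   │      B│
└───┴───────┘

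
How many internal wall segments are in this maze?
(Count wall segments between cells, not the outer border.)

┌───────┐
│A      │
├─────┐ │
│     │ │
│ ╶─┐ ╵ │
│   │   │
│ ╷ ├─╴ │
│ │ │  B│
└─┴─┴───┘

Counting internal wall segments:
Total internal walls: 9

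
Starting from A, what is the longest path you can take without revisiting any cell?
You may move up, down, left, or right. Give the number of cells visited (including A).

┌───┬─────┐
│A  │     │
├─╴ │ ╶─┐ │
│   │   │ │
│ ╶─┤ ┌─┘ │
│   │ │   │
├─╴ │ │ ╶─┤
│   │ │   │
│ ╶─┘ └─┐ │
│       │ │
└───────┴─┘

Finding longest simple path using DFS:
Start: (0, 0)
Longest path visits 23 cells
Path: A → right → down → left → down → right → down → left → down → right → right → up → up → up → up → right → right → down → down → left → down → right → down

Solution:

┌───┬─────┐
│A ↓│↱ → ↓│
├─╴ │ ╶─┐ │
│↓ ↲│↑  │↓│
│ ╶─┤ ┌─┘ │
│↳ ↓│↑│↓ ↲│
├─╴ │ │ ╶─┤
│↓ ↲│↑│↳ ↓│
│ ╶─┘ └─┐ │
│↳ → ↑  │B│
└───────┴─┘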